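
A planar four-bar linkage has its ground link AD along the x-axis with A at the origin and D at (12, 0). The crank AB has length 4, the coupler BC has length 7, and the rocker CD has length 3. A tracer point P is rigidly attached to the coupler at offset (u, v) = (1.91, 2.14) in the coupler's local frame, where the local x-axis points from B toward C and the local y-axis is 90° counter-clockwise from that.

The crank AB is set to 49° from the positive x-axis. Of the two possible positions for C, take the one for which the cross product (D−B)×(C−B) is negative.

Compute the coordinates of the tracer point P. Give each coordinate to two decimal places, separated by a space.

A=(0,0), D=(12.00,0)
B = A + 4.00·(cos49°, sin49°) = (2.6242, 3.0188)
|BD| = 9.8498
circle(B,7.00) ∩ circle(D,3.00): a=6.9554, h=0.7890
  candidates: C₊=(9.4867,1.6381) cross=7.771; C₋=(9.0031,0.1361) cross=-7.771
  mode - wants cross < 0 → take C=(9.0031,0.1361) (cross=-7.771)
ex = (C−B)/|BC| = (0.9113,-0.4118); ey = (0.4118,0.9113)
P = B + 1.91·ex + 2.14·ey = (5.2460,4.1824)

5.25 4.18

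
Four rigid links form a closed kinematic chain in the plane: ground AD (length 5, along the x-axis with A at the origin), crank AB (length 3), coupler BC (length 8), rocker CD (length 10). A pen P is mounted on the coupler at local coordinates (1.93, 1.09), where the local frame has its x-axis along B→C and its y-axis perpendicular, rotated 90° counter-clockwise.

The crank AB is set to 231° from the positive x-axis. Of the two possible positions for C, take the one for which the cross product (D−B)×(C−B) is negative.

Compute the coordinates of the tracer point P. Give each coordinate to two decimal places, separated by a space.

A=(0,0), D=(5.00,0)
B = A + 3.00·(cos231°, sin231°) = (-1.8880, -2.3314)
|BD| = 7.2718
circle(B,8.00) ∩ circle(D,10.00): a=1.1606, h=7.9154
  candidates: C₊=(-3.3264,5.5382) cross=57.559; C₋=(1.7491,-9.4568) cross=-57.559
  mode - wants cross < 0 → take C=(1.7491,-9.4568) (cross=-57.559)
ex = (C−B)/|BC| = (0.4546,-0.8907); ey = (0.8907,0.4546)
P = B + 1.93·ex + 1.09·ey = (-0.0397,-3.5549)

-0.04 -3.55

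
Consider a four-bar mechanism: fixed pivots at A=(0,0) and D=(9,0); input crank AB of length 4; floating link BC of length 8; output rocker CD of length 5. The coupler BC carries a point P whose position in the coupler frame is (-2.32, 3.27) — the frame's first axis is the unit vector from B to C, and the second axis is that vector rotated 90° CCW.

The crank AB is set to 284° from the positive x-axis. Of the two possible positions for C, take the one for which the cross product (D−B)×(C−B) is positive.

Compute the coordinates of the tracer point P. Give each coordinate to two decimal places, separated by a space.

A=(0,0), D=(9.00,0)
B = A + 4.00·(cos284°, sin284°) = (0.9677, -3.8812)
|BD| = 8.9209
circle(B,8.00) ∩ circle(D,5.00): a=6.6463, h=4.4527
  candidates: C₊=(5.0148,3.0196) cross=39.722; C₋=(8.8892,-4.9988) cross=-39.722
  mode + wants cross > 0 → take C=(5.0148,3.0196) (cross=39.722)
ex = (C−B)/|BC| = (0.5059,0.8626); ey = (-0.8626,0.5059)
P = B + -2.32·ex + 3.27·ey = (-3.0267,-4.2282)

-3.03 -4.23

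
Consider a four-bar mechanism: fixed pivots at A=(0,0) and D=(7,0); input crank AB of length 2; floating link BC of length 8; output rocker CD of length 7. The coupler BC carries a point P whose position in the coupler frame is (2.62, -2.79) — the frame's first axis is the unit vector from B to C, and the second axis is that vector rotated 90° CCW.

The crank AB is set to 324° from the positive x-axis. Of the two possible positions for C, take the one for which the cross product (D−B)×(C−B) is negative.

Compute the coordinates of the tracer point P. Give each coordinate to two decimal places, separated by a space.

1.38 -5.00

A=(0,0), D=(7.00,0)
B = A + 2.00·(cos324°, sin324°) = (1.6180, -1.1756)
|BD| = 5.5089
circle(B,8.00) ∩ circle(D,7.00): a=4.1159, h=6.8600
  candidates: C₊=(4.1752,6.4047) cross=37.791; C₋=(7.1030,-6.9992) cross=-37.791
  mode - wants cross < 0 → take C=(7.1030,-6.9992) (cross=-37.791)
ex = (C−B)/|BC| = (0.6856,-0.7280); ey = (0.7280,0.6856)
P = B + 2.62·ex + -2.79·ey = (1.3834,-4.9957)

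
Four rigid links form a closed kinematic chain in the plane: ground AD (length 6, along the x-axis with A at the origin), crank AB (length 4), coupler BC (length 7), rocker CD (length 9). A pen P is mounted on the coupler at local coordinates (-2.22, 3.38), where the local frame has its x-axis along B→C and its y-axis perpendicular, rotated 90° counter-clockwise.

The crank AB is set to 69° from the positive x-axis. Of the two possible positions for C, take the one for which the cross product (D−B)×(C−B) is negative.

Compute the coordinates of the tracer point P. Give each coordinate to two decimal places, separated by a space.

5.47 3.45

A=(0,0), D=(6.00,0)
B = A + 4.00·(cos69°, sin69°) = (1.4335, 3.7343)
|BD| = 5.8990
circle(B,7.00) ∩ circle(D,9.00): a=0.2372, h=6.9960
  candidates: C₊=(6.0458,8.9999) cross=41.269; C₋=(-2.8117,-1.8315) cross=-41.269
  mode - wants cross < 0 → take C=(-2.8117,-1.8315) (cross=-41.269)
ex = (C−B)/|BC| = (-0.6064,-0.7951); ey = (0.7951,-0.6064)
P = B + -2.22·ex + 3.38·ey = (5.4673,3.4497)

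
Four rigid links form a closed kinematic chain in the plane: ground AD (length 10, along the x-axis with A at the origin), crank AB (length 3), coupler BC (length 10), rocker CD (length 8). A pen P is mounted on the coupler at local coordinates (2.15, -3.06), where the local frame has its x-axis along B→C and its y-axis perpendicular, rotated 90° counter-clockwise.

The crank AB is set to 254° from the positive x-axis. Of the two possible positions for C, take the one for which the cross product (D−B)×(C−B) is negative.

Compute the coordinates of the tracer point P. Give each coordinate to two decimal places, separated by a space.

A=(0,0), D=(10.00,0)
B = A + 3.00·(cos254°, sin254°) = (-0.8269, -2.8838)
|BD| = 11.2044
circle(B,10.00) ∩ circle(D,8.00): a=7.2087, h=6.9307
  candidates: C₊=(4.3551,5.6688) cross=77.654; C₋=(7.9228,-7.7256) cross=-77.654
  mode - wants cross < 0 → take C=(7.9228,-7.7256) (cross=-77.654)
ex = (C−B)/|BC| = (0.8750,-0.4842); ey = (0.4842,0.8750)
P = B + 2.15·ex + -3.06·ey = (-0.4273,-6.6022)

-0.43 -6.60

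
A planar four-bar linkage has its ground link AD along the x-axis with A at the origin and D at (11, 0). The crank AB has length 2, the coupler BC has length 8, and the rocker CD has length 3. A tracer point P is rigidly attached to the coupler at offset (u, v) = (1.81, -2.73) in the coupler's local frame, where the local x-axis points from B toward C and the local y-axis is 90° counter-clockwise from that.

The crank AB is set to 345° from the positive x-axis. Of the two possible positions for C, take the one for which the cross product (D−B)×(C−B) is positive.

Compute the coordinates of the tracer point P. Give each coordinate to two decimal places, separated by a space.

4.64 -2.36

A=(0,0), D=(11.00,0)
B = A + 2.00·(cos345°, sin345°) = (1.9319, -0.5176)
|BD| = 9.0829
circle(B,8.00) ∩ circle(D,3.00): a=7.5691, h=2.5901
  candidates: C₊=(9.3411,2.4996) cross=23.525; C₋=(9.6363,-2.6721) cross=-23.525
  mode + wants cross > 0 → take C=(9.3411,2.4996) (cross=23.525)
ex = (C−B)/|BC| = (0.9262,0.3772); ey = (-0.3772,0.9262)
P = B + 1.81·ex + -2.73·ey = (4.6378,-2.3634)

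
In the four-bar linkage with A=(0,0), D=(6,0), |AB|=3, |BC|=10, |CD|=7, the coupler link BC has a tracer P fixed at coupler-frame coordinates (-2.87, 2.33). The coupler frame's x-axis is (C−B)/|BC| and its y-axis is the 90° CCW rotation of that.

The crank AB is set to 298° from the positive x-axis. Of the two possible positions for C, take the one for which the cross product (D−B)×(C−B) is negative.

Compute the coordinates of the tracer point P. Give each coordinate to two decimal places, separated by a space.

A=(0,0), D=(6.00,0)
B = A + 3.00·(cos298°, sin298°) = (1.4084, -2.6488)
|BD| = 5.3009
circle(B,10.00) ∩ circle(D,7.00): a=7.4610, h=6.6584
  candidates: C₊=(4.5439,6.8469) cross=35.295; C₋=(11.1983,-4.6880) cross=-35.295
  mode - wants cross < 0 → take C=(11.1983,-4.6880) (cross=-35.295)
ex = (C−B)/|BC| = (0.9790,-0.2039); ey = (0.2039,0.9790)
P = B + -2.87·ex + 2.33·ey = (-0.9261,0.2174)

-0.93 0.22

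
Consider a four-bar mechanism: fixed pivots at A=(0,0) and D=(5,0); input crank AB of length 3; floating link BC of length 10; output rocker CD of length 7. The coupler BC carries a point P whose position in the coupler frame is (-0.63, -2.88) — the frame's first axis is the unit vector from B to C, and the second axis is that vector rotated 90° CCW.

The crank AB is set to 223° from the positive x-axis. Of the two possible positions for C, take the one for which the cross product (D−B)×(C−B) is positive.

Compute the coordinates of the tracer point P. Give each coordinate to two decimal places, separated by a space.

-0.01 -4.02

A=(0,0), D=(5.00,0)
B = A + 3.00·(cos223°, sin223°) = (-2.1941, -2.0460)
|BD| = 7.4793
circle(B,10.00) ∩ circle(D,7.00): a=7.1491, h=6.9922
  candidates: C₊=(2.7696,6.6352) cross=52.297; C₋=(6.5951,-6.8159) cross=-52.297
  mode + wants cross > 0 → take C=(2.7696,6.6352) (cross=52.297)
ex = (C−B)/|BC| = (0.4964,0.8681); ey = (-0.8681,0.4964)
P = B + -0.63·ex + -2.88·ey = (-0.0066,-4.0224)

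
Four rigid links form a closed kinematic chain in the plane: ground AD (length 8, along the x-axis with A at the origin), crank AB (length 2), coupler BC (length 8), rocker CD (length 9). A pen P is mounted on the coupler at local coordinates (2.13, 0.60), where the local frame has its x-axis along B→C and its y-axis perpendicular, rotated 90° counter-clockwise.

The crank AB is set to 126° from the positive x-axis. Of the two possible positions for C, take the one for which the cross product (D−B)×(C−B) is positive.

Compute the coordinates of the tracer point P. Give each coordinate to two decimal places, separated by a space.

-0.34 3.67

A=(0,0), D=(8.00,0)
B = A + 2.00·(cos126°, sin126°) = (-1.1756, 1.6180)
|BD| = 9.3171
circle(B,8.00) ∩ circle(D,9.00): a=3.7463, h=7.0686
  candidates: C₊=(3.7413,7.9287) cross=65.859; C₋=(1.2862,-5.9938) cross=-65.859
  mode + wants cross > 0 → take C=(3.7413,7.9287) (cross=65.859)
ex = (C−B)/|BC| = (0.6146,0.7888); ey = (-0.7888,0.6146)
P = B + 2.13·ex + 0.60·ey = (-0.3397,3.6670)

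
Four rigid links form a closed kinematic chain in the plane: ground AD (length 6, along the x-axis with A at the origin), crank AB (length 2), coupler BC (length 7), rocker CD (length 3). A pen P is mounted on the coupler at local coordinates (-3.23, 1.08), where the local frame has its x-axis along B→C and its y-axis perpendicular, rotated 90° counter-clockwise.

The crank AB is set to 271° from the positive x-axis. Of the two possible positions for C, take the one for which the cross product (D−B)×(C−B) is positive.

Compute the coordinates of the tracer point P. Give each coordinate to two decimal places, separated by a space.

A=(0,0), D=(6.00,0)
B = A + 2.00·(cos271°, sin271°) = (0.0349, -1.9997)
|BD| = 6.2914
circle(B,7.00) ∩ circle(D,3.00): a=6.3246, h=2.9998
  candidates: C₊=(5.0781,2.8548) cross=18.873; C₋=(6.9850,-2.8337) cross=-18.873
  mode + wants cross > 0 → take C=(5.0781,2.8548) (cross=18.873)
ex = (C−B)/|BC| = (0.7205,0.6935); ey = (-0.6935,0.7205)
P = B + -3.23·ex + 1.08·ey = (-3.0411,-3.4616)

-3.04 -3.46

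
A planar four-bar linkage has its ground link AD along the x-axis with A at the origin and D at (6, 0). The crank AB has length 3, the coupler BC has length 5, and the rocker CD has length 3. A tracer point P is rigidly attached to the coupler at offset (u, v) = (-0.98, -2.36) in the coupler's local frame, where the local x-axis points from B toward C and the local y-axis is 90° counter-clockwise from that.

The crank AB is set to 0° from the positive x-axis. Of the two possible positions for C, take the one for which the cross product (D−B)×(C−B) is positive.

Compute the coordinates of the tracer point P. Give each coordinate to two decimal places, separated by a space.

3.49 -2.51

A=(0,0), D=(6.00,0)
B = A + 3.00·(cos0°, sin0°) = (3.0000, 0.0000)
|BD| = 3.0000
circle(B,5.00) ∩ circle(D,3.00): a=4.1667, h=2.7639
  candidates: C₊=(7.1667,2.7639) cross=8.292; C₋=(7.1667,-2.7639) cross=-8.292
  mode + wants cross > 0 → take C=(7.1667,2.7639) (cross=8.292)
ex = (C−B)/|BC| = (0.8333,0.5528); ey = (-0.5528,0.8333)
P = B + -0.98·ex + -2.36·ey = (3.4879,-2.5084)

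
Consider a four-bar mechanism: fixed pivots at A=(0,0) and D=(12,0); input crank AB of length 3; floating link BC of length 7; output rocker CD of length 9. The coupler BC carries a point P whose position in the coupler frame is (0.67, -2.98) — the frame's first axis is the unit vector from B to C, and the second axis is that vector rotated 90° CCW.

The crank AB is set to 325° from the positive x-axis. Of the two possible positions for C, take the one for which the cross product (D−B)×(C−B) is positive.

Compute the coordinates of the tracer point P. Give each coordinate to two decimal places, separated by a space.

A=(0,0), D=(12.00,0)
B = A + 3.00·(cos325°, sin325°) = (2.4575, -1.7207)
|BD| = 9.6964
circle(B,7.00) ∩ circle(D,9.00): a=3.1981, h=6.2267
  candidates: C₊=(4.4998,4.9747) cross=60.377; C₋=(6.7098,-7.2811) cross=-60.377
  mode + wants cross > 0 → take C=(4.4998,4.9747) (cross=60.377)
ex = (C−B)/|BC| = (0.2918,0.9565); ey = (-0.9565,0.2918)
P = B + 0.67·ex + -2.98·ey = (5.5033,-1.9494)

5.50 -1.95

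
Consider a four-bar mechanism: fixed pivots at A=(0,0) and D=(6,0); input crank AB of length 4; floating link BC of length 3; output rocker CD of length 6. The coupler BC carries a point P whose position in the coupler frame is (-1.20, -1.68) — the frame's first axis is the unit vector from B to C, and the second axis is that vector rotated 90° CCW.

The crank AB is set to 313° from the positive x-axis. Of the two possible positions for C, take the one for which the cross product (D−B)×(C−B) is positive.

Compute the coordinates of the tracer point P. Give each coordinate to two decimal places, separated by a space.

4.62 -2.11

A=(0,0), D=(6.00,0)
B = A + 4.00·(cos313°, sin313°) = (2.7280, -2.9254)
|BD| = 4.3891
circle(B,3.00) ∩ circle(D,6.00): a=-0.8813, h=2.8676
  candidates: C₊=(0.1597,-1.3750) cross=12.586; C₋=(3.9824,-5.6506) cross=-12.586
  mode + wants cross > 0 → take C=(0.1597,-1.3750) (cross=12.586)
ex = (C−B)/|BC| = (-0.8561,0.5168); ey = (-0.5168,-0.8561)
P = B + -1.20·ex + -1.68·ey = (4.6235,-2.1073)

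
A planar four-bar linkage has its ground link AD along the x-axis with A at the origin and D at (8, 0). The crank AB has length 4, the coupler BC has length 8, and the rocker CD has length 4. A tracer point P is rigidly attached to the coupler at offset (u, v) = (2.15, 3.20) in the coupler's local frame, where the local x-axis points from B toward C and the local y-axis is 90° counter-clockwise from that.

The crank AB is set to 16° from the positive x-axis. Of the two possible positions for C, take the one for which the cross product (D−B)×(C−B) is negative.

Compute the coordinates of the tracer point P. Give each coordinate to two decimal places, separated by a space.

7.30 2.82

A=(0,0), D=(8.00,0)
B = A + 4.00·(cos16°, sin16°) = (3.8450, 1.1025)
|BD| = 4.2987
circle(B,8.00) ∩ circle(D,4.00): a=7.7324, h=2.0519
  candidates: C₊=(11.8450,1.1025) cross=8.820; C₋=(10.7925,-2.8639) cross=-8.820
  mode - wants cross < 0 → take C=(10.7925,-2.8639) (cross=-8.820)
ex = (C−B)/|BC| = (0.8684,-0.4958); ey = (0.4958,0.8684)
P = B + 2.15·ex + 3.20·ey = (7.2988,2.8156)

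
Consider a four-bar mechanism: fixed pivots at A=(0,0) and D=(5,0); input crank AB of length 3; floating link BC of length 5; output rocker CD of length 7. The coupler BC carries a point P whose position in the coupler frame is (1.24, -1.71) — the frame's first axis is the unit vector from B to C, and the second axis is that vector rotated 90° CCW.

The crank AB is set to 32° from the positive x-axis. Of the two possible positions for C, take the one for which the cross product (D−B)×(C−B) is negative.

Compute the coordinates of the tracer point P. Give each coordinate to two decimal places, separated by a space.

A=(0,0), D=(5.00,0)
B = A + 3.00·(cos32°, sin32°) = (2.5441, 1.5898)
|BD| = 2.9255
circle(B,5.00) ∩ circle(D,7.00): a=-2.6391, h=4.2468
  candidates: C₊=(2.6365,6.5889) cross=12.424; C₋=(-1.9791,-0.5411) cross=-12.424
  mode - wants cross < 0 → take C=(-1.9791,-0.5411) (cross=-12.424)
ex = (C−B)/|BC| = (-0.9046,-0.4262); ey = (0.4262,-0.9046)
P = B + 1.24·ex + -1.71·ey = (0.6936,2.6082)

0.69 2.61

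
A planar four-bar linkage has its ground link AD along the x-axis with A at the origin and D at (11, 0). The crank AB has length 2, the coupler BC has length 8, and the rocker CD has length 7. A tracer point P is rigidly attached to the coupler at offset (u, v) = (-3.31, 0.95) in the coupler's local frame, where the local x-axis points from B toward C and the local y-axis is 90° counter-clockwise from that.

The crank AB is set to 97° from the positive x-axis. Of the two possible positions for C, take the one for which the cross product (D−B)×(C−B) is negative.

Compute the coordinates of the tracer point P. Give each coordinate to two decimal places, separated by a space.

A=(0,0), D=(11.00,0)
B = A + 2.00·(cos97°, sin97°) = (-0.2437, 1.9851)
|BD| = 11.4176
circle(B,8.00) ∩ circle(D,7.00): a=6.3657, h=4.8454
  candidates: C₊=(6.8674,5.6499) cross=55.323; C₋=(5.1826,-3.8933) cross=-55.323
  mode - wants cross < 0 → take C=(5.1826,-3.8933) (cross=-55.323)
ex = (C−B)/|BC| = (0.6783,-0.7348); ey = (0.7348,0.6783)
P = B + -3.31·ex + 0.95·ey = (-1.7908,5.0616)

-1.79 5.06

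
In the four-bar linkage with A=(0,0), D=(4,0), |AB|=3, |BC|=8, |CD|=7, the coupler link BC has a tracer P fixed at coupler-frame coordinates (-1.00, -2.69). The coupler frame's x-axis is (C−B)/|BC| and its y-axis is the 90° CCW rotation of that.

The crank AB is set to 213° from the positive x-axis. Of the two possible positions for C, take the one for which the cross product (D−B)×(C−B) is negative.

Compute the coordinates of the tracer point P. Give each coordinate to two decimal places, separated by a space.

A=(0,0), D=(4.00,0)
B = A + 3.00·(cos213°, sin213°) = (-2.5160, -1.6339)
|BD| = 6.7177
circle(B,8.00) ∩ circle(D,7.00): a=4.4753, h=6.6311
  candidates: C₊=(0.2121,5.8866) cross=44.546; C₋=(3.4378,-6.9774) cross=-44.546
  mode - wants cross < 0 → take C=(3.4378,-6.9774) (cross=-44.546)
ex = (C−B)/|BC| = (0.7442,-0.6679); ey = (0.6679,0.7442)
P = B + -1.00·ex + -2.69·ey = (-5.0570,-2.9679)

-5.06 -2.97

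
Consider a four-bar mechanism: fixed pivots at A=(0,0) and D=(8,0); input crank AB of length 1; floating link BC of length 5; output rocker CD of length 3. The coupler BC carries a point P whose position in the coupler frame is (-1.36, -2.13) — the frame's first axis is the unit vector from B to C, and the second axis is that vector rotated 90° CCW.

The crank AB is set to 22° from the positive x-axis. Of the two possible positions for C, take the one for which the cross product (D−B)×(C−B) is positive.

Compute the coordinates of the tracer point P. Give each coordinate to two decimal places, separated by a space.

0.29 -2.07

A=(0,0), D=(8.00,0)
B = A + 1.00·(cos22°, sin22°) = (0.9272, 0.3746)
|BD| = 7.0827
circle(B,5.00) ∩ circle(D,3.00): a=4.6709, h=1.7841
  candidates: C₊=(5.6859,1.9091) cross=12.636; C₋=(5.4972,-1.6540) cross=-12.636
  mode + wants cross > 0 → take C=(5.6859,1.9091) (cross=12.636)
ex = (C−B)/|BC| = (0.9517,0.3069); ey = (-0.3069,0.9517)
P = B + -1.36·ex + -2.13·ey = (0.2865,-2.0700)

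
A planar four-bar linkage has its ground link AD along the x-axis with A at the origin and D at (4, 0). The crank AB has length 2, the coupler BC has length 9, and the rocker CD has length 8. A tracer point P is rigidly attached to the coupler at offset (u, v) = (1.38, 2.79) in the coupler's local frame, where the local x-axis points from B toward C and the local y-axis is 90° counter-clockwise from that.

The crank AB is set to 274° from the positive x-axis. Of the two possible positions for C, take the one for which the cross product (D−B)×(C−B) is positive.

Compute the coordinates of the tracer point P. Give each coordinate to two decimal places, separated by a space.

A=(0,0), D=(4.00,0)
B = A + 2.00·(cos274°, sin274°) = (0.1395, -1.9951)
|BD| = 4.3456
circle(B,9.00) ∩ circle(D,8.00): a=4.1288, h=7.9971
  candidates: C₊=(0.1358,7.0049) cross=34.752; C₋=(7.4790,-7.2039) cross=-34.752
  mode + wants cross > 0 → take C=(0.1358,7.0049) (cross=34.752)
ex = (C−B)/|BC| = (-0.0004,1.0000); ey = (-1.0000,-0.0004)
P = B + 1.38·ex + 2.79·ey = (-2.6511,-0.6163)

-2.65 -0.62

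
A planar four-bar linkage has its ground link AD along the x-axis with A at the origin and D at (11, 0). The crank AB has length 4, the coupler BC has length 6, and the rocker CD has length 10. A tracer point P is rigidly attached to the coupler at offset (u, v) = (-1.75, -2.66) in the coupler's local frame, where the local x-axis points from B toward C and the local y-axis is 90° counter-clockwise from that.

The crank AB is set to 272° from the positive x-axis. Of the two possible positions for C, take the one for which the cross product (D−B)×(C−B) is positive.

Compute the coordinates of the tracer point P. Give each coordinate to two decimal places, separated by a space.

2.45 -6.18

A=(0,0), D=(11.00,0)
B = A + 4.00·(cos272°, sin272°) = (0.1396, -3.9976)
|BD| = 11.5728
circle(B,6.00) ∩ circle(D,10.00): a=3.0213, h=5.1838
  candidates: C₊=(1.1843,1.9108) cross=59.991; C₋=(4.7655,-7.8187) cross=-59.991
  mode + wants cross > 0 → take C=(1.1843,1.9108) (cross=59.991)
ex = (C−B)/|BC| = (0.1741,0.9847); ey = (-0.9847,0.1741)
P = B + -1.75·ex + -2.66·ey = (2.4543,-6.1840)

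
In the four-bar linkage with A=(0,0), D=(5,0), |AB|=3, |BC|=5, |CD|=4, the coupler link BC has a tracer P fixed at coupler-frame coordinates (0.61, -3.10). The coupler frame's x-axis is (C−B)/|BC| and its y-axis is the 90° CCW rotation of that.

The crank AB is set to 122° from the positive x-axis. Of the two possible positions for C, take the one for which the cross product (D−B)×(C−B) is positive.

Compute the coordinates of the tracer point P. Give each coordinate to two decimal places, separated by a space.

A=(0,0), D=(5.00,0)
B = A + 3.00·(cos122°, sin122°) = (-1.5898, 2.5441)
|BD| = 7.0638
circle(B,5.00) ∩ circle(D,4.00): a=4.1690, h=2.7604
  candidates: C₊=(3.2936,3.6178) cross=19.499; C₋=(1.3052,-1.5325) cross=-19.499
  mode + wants cross > 0 → take C=(3.2936,3.6178) (cross=19.499)
ex = (C−B)/|BC| = (0.9767,0.2147); ey = (-0.2147,0.9767)
P = B + 0.61·ex + -3.10·ey = (-0.3283,-0.3526)

-0.33 -0.35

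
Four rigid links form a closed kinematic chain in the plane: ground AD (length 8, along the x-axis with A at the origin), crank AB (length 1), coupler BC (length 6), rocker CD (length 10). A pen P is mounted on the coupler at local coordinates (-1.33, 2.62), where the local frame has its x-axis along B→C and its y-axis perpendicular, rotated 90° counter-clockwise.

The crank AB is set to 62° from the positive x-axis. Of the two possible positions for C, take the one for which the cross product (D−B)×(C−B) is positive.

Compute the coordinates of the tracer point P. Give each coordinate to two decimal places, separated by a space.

A=(0,0), D=(8.00,0)
B = A + 1.00·(cos62°, sin62°) = (0.4695, 0.8829)
|BD| = 7.5821
circle(B,6.00) ∩ circle(D,10.00): a=-0.4294, h=5.9846
  candidates: C₊=(0.7399,6.8768) cross=45.376; C₋=(-0.6539,-5.0109) cross=-45.376
  mode + wants cross > 0 → take C=(0.7399,6.8768) (cross=45.376)
ex = (C−B)/|BC| = (0.0451,0.9990); ey = (-0.9990,0.0451)
P = B + -1.33·ex + 2.62·ey = (-2.2078,-0.3276)

-2.21 -0.33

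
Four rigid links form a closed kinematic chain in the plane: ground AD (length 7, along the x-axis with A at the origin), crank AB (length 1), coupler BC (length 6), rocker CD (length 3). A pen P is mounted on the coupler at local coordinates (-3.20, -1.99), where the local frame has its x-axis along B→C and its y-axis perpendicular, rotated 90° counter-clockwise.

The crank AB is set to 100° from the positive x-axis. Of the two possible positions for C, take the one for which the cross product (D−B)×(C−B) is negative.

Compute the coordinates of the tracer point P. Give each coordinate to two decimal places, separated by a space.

A=(0,0), D=(7.00,0)
B = A + 1.00·(cos100°, sin100°) = (-0.1736, 0.9848)
|BD| = 7.2409
circle(B,6.00) ∩ circle(D,3.00): a=5.4849, h=2.4323
  candidates: C₊=(5.5911,2.6486) cross=17.612; C₋=(4.9294,-2.1709) cross=-17.612
  mode - wants cross < 0 → take C=(4.9294,-2.1709) (cross=-17.612)
ex = (C−B)/|BC| = (0.8505,-0.5260); ey = (0.5260,0.8505)
P = B + -3.20·ex + -1.99·ey = (-3.9419,0.9753)

-3.94 0.98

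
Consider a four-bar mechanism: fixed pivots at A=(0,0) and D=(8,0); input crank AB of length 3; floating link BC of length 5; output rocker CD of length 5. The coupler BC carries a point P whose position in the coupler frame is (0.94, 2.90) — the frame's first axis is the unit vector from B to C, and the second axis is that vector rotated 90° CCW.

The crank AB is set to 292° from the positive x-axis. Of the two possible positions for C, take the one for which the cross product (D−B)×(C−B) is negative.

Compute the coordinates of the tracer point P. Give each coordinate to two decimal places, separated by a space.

3.00 -0.38

A=(0,0), D=(8.00,0)
B = A + 3.00·(cos292°, sin292°) = (1.1238, -2.7816)
|BD| = 7.4175
circle(B,5.00) ∩ circle(D,5.00): a=3.7087, h=3.3534
  candidates: C₊=(3.3044,1.7179) cross=24.874; C₋=(5.8194,-4.4995) cross=-24.874
  mode - wants cross < 0 → take C=(5.8194,-4.4995) (cross=-24.874)
ex = (C−B)/|BC| = (0.9391,-0.3436); ey = (0.3436,0.9391)
P = B + 0.94·ex + 2.90·ey = (3.0030,-0.3811)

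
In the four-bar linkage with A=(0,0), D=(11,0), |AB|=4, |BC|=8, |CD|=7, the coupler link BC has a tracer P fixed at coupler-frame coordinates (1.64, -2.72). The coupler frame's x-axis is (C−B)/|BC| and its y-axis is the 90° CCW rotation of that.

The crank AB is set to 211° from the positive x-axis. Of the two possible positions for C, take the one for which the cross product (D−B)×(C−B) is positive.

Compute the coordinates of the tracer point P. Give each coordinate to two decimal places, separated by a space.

A=(0,0), D=(11.00,0)
B = A + 4.00·(cos211°, sin211°) = (-3.4287, -2.0602)
|BD| = 14.5750
circle(B,8.00) ∩ circle(D,7.00): a=7.8021, h=1.7685
  candidates: C₊=(4.0451,0.7934) cross=25.776; C₋=(4.5451,-2.7081) cross=-25.776
  mode + wants cross > 0 → take C=(4.0451,0.7934) (cross=25.776)
ex = (C−B)/|BC| = (0.9342,0.3567); ey = (-0.3567,0.9342)
P = B + 1.64·ex + -2.72·ey = (-0.9263,-4.0163)

-0.93 -4.02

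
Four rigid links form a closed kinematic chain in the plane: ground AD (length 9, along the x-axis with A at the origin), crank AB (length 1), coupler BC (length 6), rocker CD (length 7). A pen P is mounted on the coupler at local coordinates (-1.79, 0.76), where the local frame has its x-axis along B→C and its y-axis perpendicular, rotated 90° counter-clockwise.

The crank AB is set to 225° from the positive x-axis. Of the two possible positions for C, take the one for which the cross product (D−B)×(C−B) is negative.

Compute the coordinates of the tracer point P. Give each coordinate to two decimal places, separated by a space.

-1.55 1.05

A=(0,0), D=(9.00,0)
B = A + 1.00·(cos225°, sin225°) = (-0.7071, -0.7071)
|BD| = 9.7328
circle(B,6.00) ∩ circle(D,7.00): a=4.1986, h=4.2863
  candidates: C₊=(3.1690,3.8729) cross=41.717; C₋=(3.7918,-4.6770) cross=-41.717
  mode - wants cross < 0 → take C=(3.7918,-4.6770) (cross=-41.717)
ex = (C−B)/|BC| = (0.7498,-0.6616); ey = (0.6616,0.7498)
P = B + -1.79·ex + 0.76·ey = (-1.5464,1.0471)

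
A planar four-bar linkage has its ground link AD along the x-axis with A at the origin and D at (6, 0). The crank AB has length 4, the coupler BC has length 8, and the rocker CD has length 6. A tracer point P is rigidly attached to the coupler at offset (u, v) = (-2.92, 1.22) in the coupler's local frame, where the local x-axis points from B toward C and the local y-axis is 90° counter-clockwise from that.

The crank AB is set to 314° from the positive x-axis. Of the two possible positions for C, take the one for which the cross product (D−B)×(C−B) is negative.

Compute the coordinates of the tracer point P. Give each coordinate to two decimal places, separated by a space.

A=(0,0), D=(6.00,0)
B = A + 4.00·(cos314°, sin314°) = (2.7786, -2.8774)
|BD| = 4.3193
circle(B,8.00) ∩ circle(D,6.00): a=5.4009, h=5.9017
  candidates: C₊=(2.8752,5.1221) cross=25.491; C₋=(10.7382,-3.6810) cross=-25.491
  mode - wants cross < 0 → take C=(10.7382,-3.6810) (cross=-25.491)
ex = (C−B)/|BC| = (0.9949,-0.1005); ey = (0.1005,0.9949)
P = B + -2.92·ex + 1.22·ey = (-0.0040,-1.3702)

-0.00 -1.37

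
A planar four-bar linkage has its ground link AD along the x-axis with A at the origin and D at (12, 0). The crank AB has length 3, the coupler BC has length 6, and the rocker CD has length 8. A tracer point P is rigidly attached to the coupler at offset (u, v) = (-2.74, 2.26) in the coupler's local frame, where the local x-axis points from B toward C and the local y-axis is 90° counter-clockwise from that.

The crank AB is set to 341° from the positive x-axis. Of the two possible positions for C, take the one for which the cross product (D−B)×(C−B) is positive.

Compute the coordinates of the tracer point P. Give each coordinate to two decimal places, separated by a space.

A=(0,0), D=(12.00,0)
B = A + 3.00·(cos341°, sin341°) = (2.8366, -0.9767)
|BD| = 9.2153
circle(B,6.00) ∩ circle(D,8.00): a=3.0885, h=5.1441
  candidates: C₊=(5.3624,4.4657) cross=47.404; C₋=(6.4528,-5.7645) cross=-47.404
  mode + wants cross > 0 → take C=(5.3624,4.4657) (cross=47.404)
ex = (C−B)/|BC| = (0.4210,0.9071); ey = (-0.9071,0.4210)
P = B + -2.74·ex + 2.26·ey = (-0.3669,-2.5107)

-0.37 -2.51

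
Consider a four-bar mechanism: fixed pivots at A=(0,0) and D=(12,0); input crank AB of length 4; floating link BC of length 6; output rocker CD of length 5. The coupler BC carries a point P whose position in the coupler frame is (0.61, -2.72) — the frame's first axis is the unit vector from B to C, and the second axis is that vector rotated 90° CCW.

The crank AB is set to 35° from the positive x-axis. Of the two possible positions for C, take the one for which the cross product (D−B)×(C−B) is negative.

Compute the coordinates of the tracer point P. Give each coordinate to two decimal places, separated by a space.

A=(0,0), D=(12.00,0)
B = A + 4.00·(cos35°, sin35°) = (3.2766, 2.2943)
|BD| = 9.0201
circle(B,6.00) ∩ circle(D,5.00): a=5.1198, h=3.1286
  candidates: C₊=(9.0238,4.0177) cross=28.220; C₋=(7.4322,-2.0336) cross=-28.220
  mode - wants cross < 0 → take C=(7.4322,-2.0336) (cross=-28.220)
ex = (C−B)/|BC| = (0.6926,-0.7213); ey = (0.7213,0.6926)
P = B + 0.61·ex + -2.72·ey = (1.7371,-0.0296)

1.74 -0.03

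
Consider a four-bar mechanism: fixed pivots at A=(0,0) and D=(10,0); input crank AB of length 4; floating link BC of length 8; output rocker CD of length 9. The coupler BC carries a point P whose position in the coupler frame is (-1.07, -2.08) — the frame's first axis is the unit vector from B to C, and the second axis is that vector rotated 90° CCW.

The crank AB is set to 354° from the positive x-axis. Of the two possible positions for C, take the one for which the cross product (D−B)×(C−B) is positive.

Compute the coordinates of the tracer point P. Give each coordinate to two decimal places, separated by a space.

A=(0,0), D=(10.00,0)
B = A + 4.00·(cos354°, sin354°) = (3.9781, -0.4181)
|BD| = 6.0364
circle(B,8.00) ∩ circle(D,9.00): a=1.6101, h=7.8363
  candidates: C₊=(5.0415,7.5109) cross=47.303; C₋=(6.1271,-8.1241) cross=-47.303
  mode + wants cross > 0 → take C=(5.0415,7.5109) (cross=47.303)
ex = (C−B)/|BC| = (0.1329,0.9911); ey = (-0.9911,0.1329)
P = B + -1.07·ex + -2.08·ey = (5.8974,-1.7551)

5.90 -1.76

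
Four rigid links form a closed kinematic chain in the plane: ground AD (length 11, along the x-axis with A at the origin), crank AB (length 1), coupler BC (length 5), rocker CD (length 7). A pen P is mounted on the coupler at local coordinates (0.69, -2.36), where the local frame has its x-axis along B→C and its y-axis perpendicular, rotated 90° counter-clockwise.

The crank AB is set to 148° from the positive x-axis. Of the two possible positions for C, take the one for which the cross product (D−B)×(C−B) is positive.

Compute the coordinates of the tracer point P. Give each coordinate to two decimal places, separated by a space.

0.16 -1.71

A=(0,0), D=(11.00,0)
B = A + 1.00·(cos148°, sin148°) = (-0.8480, 0.5299)
|BD| = 11.8599
circle(B,5.00) ∩ circle(D,7.00): a=4.9181, h=0.9011
  candidates: C₊=(4.1054,1.2104) cross=10.687; C₋=(4.0249,-0.5900) cross=-10.687
  mode + wants cross > 0 → take C=(4.1054,1.2104) (cross=10.687)
ex = (C−B)/|BC| = (0.9907,0.1361); ey = (-0.1361,0.9907)
P = B + 0.69·ex + -2.36·ey = (0.1567,-1.7142)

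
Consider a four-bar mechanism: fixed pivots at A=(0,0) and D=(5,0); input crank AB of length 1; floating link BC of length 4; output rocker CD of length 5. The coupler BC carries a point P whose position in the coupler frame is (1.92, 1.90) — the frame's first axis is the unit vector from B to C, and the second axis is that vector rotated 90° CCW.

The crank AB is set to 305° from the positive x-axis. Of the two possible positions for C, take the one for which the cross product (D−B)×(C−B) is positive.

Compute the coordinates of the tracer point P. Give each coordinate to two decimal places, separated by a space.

A=(0,0), D=(5.00,0)
B = A + 1.00·(cos305°, sin305°) = (0.5736, -0.8192)
|BD| = 4.5016
circle(B,4.00) ∩ circle(D,5.00): a=1.2511, h=3.7993
  candidates: C₊=(1.1125,3.1444) cross=17.103; C₋=(2.4952,-4.3273) cross=-17.103
  mode + wants cross > 0 → take C=(1.1125,3.1444) (cross=17.103)
ex = (C−B)/|BC| = (0.1347,0.9909); ey = (-0.9909,0.1347)
P = B + 1.92·ex + 1.90·ey = (-1.0504,1.3393)

-1.05 1.34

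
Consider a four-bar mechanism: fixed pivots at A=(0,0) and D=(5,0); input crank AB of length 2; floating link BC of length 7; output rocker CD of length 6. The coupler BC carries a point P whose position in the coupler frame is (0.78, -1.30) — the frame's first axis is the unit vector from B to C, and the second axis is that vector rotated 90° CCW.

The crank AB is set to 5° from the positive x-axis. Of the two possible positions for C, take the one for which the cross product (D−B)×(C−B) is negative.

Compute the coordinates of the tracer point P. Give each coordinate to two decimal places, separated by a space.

1.22 -1.13

A=(0,0), D=(5.00,0)
B = A + 2.00·(cos5°, sin5°) = (1.9924, 0.1743)
|BD| = 3.0127
circle(B,7.00) ∩ circle(D,6.00): a=3.6639, h=5.9646
  candidates: C₊=(5.9953,5.9169) cross=17.969; C₋=(5.3050,-5.9922) cross=-17.969
  mode - wants cross < 0 → take C=(5.3050,-5.9922) (cross=-17.969)
ex = (C−B)/|BC| = (0.4732,-0.8809); ey = (0.8809,0.4732)
P = B + 0.78·ex + -1.30·ey = (1.2163,-1.1280)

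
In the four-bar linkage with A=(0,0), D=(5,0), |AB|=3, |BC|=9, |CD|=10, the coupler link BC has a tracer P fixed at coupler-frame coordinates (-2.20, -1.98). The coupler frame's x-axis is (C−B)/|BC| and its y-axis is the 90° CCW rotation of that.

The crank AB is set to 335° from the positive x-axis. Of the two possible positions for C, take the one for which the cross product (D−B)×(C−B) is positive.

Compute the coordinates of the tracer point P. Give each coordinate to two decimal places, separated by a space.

5.67 -1.47

A=(0,0), D=(5.00,0)
B = A + 3.00·(cos335°, sin335°) = (2.7189, -1.2679)
|BD| = 2.6097
circle(B,9.00) ∩ circle(D,10.00): a=-2.3353, h=8.6917
  candidates: C₊=(-3.5449,5.1947) cross=22.683; C₋=(4.9003,-9.9995) cross=-22.683
  mode + wants cross > 0 → take C=(-3.5449,5.1947) (cross=22.683)
ex = (C−B)/|BC| = (-0.6960,0.7181); ey = (-0.7181,-0.6960)
P = B + -2.20·ex + -1.98·ey = (5.6718,-1.4696)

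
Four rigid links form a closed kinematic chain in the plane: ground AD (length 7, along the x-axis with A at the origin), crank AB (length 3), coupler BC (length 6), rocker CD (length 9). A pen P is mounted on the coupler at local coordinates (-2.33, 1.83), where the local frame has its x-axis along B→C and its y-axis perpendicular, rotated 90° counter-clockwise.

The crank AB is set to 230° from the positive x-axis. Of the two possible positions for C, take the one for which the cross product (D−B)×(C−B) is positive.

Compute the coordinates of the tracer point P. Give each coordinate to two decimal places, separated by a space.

A=(0,0), D=(7.00,0)
B = A + 3.00·(cos230°, sin230°) = (-1.9284, -2.2981)
|BD| = 9.2194
circle(B,6.00) ∩ circle(D,9.00): a=2.1692, h=5.5942
  candidates: C₊=(-1.2221,3.6602) cross=51.575; C₋=(1.5668,-7.1750) cross=-51.575
  mode + wants cross > 0 → take C=(-1.2221,3.6602) (cross=51.575)
ex = (C−B)/|BC| = (0.1177,0.9930); ey = (-0.9930,0.1177)
P = B + -2.33·ex + 1.83·ey = (-4.0199,-4.3965)

-4.02 -4.40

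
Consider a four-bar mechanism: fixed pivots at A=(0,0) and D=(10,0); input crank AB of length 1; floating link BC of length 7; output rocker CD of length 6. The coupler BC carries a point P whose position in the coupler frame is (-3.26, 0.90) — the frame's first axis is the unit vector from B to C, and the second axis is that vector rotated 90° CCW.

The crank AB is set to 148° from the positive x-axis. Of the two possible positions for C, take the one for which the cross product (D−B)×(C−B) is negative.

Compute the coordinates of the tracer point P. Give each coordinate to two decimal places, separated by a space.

-3.08 3.07

A=(0,0), D=(10.00,0)
B = A + 1.00·(cos148°, sin148°) = (-0.8480, 0.5299)
|BD| = 10.8610
circle(B,7.00) ∩ circle(D,6.00): a=6.0290, h=3.5569
  candidates: C₊=(5.3473,3.7884) cross=38.632; C₋=(5.0002,-3.3169) cross=-38.632
  mode - wants cross < 0 → take C=(5.0002,-3.3169) (cross=-38.632)
ex = (C−B)/|BC| = (0.8355,-0.5495); ey = (0.5495,0.8355)
P = B + -3.26·ex + 0.90·ey = (-3.0771,3.0734)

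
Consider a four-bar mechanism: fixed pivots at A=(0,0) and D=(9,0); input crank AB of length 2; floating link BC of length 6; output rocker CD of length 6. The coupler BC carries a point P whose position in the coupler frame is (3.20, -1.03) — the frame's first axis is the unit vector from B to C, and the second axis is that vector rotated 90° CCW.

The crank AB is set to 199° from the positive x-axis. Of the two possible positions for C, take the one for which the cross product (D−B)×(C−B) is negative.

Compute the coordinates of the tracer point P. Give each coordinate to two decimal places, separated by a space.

A=(0,0), D=(9.00,0)
B = A + 2.00·(cos199°, sin199°) = (-1.8910, -0.6511)
|BD| = 10.9105
circle(B,6.00) ∩ circle(D,6.00): a=5.4552, h=2.4981
  candidates: C₊=(3.4054,2.1680) cross=27.255; C₋=(3.7036,-2.8192) cross=-27.255
  mode - wants cross < 0 → take C=(3.7036,-2.8192) (cross=-27.255)
ex = (C−B)/|BC| = (0.9324,-0.3613); ey = (0.3613,0.9324)
P = B + 3.20·ex + -1.03·ey = (0.7206,-2.7678)

0.72 -2.77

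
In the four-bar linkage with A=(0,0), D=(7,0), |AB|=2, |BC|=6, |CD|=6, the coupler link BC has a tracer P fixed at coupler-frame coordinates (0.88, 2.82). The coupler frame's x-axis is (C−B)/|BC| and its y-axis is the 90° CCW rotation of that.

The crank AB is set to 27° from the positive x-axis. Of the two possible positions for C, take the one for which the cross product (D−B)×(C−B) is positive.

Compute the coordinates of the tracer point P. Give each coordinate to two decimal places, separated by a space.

0.02 3.28

A=(0,0), D=(7.00,0)
B = A + 2.00·(cos27°, sin27°) = (1.7820, 0.9080)
|BD| = 5.2964
circle(B,6.00) ∩ circle(D,6.00): a=2.6482, h=5.3840
  candidates: C₊=(5.3140,5.7582) cross=28.516; C₋=(3.4680,-4.8503) cross=-28.516
  mode + wants cross > 0 → take C=(5.3140,5.7582) (cross=28.516)
ex = (C−B)/|BC| = (0.5887,0.8084); ey = (-0.8084,0.5887)
P = B + 0.88·ex + 2.82·ey = (0.0204,3.2794)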